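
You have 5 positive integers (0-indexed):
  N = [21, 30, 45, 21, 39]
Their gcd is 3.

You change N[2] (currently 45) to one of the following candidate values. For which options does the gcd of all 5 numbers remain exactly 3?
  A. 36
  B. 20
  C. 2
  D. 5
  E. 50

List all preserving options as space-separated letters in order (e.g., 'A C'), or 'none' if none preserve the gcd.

Old gcd = 3; gcd of others (without N[2]) = 3
New gcd for candidate v: gcd(3, v). Preserves old gcd iff gcd(3, v) = 3.
  Option A: v=36, gcd(3,36)=3 -> preserves
  Option B: v=20, gcd(3,20)=1 -> changes
  Option C: v=2, gcd(3,2)=1 -> changes
  Option D: v=5, gcd(3,5)=1 -> changes
  Option E: v=50, gcd(3,50)=1 -> changes

Answer: A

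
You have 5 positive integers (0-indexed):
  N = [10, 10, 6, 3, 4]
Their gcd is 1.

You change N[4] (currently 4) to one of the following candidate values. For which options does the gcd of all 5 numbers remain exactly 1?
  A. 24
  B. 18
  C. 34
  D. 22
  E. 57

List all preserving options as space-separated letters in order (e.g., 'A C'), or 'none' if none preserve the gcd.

Old gcd = 1; gcd of others (without N[4]) = 1
New gcd for candidate v: gcd(1, v). Preserves old gcd iff gcd(1, v) = 1.
  Option A: v=24, gcd(1,24)=1 -> preserves
  Option B: v=18, gcd(1,18)=1 -> preserves
  Option C: v=34, gcd(1,34)=1 -> preserves
  Option D: v=22, gcd(1,22)=1 -> preserves
  Option E: v=57, gcd(1,57)=1 -> preserves

Answer: A B C D E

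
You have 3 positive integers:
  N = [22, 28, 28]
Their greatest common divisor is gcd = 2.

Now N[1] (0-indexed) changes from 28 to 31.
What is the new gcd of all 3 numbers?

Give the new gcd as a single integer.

Answer: 1

Derivation:
Numbers: [22, 28, 28], gcd = 2
Change: index 1, 28 -> 31
gcd of the OTHER numbers (without index 1): gcd([22, 28]) = 2
New gcd = gcd(g_others, new_val) = gcd(2, 31) = 1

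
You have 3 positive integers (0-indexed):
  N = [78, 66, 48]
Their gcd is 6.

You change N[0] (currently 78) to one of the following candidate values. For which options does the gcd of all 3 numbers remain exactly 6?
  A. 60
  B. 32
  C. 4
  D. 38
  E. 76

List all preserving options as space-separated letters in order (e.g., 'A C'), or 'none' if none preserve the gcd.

Old gcd = 6; gcd of others (without N[0]) = 6
New gcd for candidate v: gcd(6, v). Preserves old gcd iff gcd(6, v) = 6.
  Option A: v=60, gcd(6,60)=6 -> preserves
  Option B: v=32, gcd(6,32)=2 -> changes
  Option C: v=4, gcd(6,4)=2 -> changes
  Option D: v=38, gcd(6,38)=2 -> changes
  Option E: v=76, gcd(6,76)=2 -> changes

Answer: A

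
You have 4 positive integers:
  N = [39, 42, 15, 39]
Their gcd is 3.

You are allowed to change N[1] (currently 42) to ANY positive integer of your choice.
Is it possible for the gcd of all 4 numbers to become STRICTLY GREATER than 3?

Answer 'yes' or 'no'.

Current gcd = 3
gcd of all OTHER numbers (without N[1]=42): gcd([39, 15, 39]) = 3
The new gcd after any change is gcd(3, new_value).
This can be at most 3.
Since 3 = old gcd 3, the gcd can only stay the same or decrease.

Answer: no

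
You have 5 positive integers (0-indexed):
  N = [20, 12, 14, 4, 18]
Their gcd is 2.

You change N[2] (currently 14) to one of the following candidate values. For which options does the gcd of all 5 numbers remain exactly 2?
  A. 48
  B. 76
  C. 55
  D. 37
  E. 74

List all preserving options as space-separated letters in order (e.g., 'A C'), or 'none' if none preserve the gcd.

Answer: A B E

Derivation:
Old gcd = 2; gcd of others (without N[2]) = 2
New gcd for candidate v: gcd(2, v). Preserves old gcd iff gcd(2, v) = 2.
  Option A: v=48, gcd(2,48)=2 -> preserves
  Option B: v=76, gcd(2,76)=2 -> preserves
  Option C: v=55, gcd(2,55)=1 -> changes
  Option D: v=37, gcd(2,37)=1 -> changes
  Option E: v=74, gcd(2,74)=2 -> preserves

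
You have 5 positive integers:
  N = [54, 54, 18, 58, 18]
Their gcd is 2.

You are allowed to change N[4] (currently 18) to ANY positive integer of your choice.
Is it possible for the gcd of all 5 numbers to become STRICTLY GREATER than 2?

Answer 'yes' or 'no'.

Answer: no

Derivation:
Current gcd = 2
gcd of all OTHER numbers (without N[4]=18): gcd([54, 54, 18, 58]) = 2
The new gcd after any change is gcd(2, new_value).
This can be at most 2.
Since 2 = old gcd 2, the gcd can only stay the same or decrease.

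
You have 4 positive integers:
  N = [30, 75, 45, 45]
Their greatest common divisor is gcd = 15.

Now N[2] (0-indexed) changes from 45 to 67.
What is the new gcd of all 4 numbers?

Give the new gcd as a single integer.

Answer: 1

Derivation:
Numbers: [30, 75, 45, 45], gcd = 15
Change: index 2, 45 -> 67
gcd of the OTHER numbers (without index 2): gcd([30, 75, 45]) = 15
New gcd = gcd(g_others, new_val) = gcd(15, 67) = 1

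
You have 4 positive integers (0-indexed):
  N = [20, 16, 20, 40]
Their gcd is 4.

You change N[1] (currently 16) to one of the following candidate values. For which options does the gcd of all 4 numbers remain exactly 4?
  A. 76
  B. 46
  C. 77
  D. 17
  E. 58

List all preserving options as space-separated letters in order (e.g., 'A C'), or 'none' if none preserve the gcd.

Old gcd = 4; gcd of others (without N[1]) = 20
New gcd for candidate v: gcd(20, v). Preserves old gcd iff gcd(20, v) = 4.
  Option A: v=76, gcd(20,76)=4 -> preserves
  Option B: v=46, gcd(20,46)=2 -> changes
  Option C: v=77, gcd(20,77)=1 -> changes
  Option D: v=17, gcd(20,17)=1 -> changes
  Option E: v=58, gcd(20,58)=2 -> changes

Answer: A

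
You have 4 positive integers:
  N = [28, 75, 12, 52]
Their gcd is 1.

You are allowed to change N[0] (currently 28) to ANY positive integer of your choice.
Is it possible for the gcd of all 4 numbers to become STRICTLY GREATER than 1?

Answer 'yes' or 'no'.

Current gcd = 1
gcd of all OTHER numbers (without N[0]=28): gcd([75, 12, 52]) = 1
The new gcd after any change is gcd(1, new_value).
This can be at most 1.
Since 1 = old gcd 1, the gcd can only stay the same or decrease.

Answer: no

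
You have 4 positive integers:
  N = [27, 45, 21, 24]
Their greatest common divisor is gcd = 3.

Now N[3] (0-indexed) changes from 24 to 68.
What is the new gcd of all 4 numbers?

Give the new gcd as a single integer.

Answer: 1

Derivation:
Numbers: [27, 45, 21, 24], gcd = 3
Change: index 3, 24 -> 68
gcd of the OTHER numbers (without index 3): gcd([27, 45, 21]) = 3
New gcd = gcd(g_others, new_val) = gcd(3, 68) = 1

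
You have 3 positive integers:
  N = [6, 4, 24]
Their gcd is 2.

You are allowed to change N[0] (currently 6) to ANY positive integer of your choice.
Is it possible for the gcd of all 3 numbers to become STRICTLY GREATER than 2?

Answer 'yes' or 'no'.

Answer: yes

Derivation:
Current gcd = 2
gcd of all OTHER numbers (without N[0]=6): gcd([4, 24]) = 4
The new gcd after any change is gcd(4, new_value).
This can be at most 4.
Since 4 > old gcd 2, the gcd CAN increase (e.g., set N[0] = 4).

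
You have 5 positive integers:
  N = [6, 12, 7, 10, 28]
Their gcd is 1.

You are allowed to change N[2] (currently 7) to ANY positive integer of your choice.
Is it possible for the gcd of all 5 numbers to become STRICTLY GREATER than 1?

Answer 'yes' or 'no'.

Current gcd = 1
gcd of all OTHER numbers (without N[2]=7): gcd([6, 12, 10, 28]) = 2
The new gcd after any change is gcd(2, new_value).
This can be at most 2.
Since 2 > old gcd 1, the gcd CAN increase (e.g., set N[2] = 2).

Answer: yes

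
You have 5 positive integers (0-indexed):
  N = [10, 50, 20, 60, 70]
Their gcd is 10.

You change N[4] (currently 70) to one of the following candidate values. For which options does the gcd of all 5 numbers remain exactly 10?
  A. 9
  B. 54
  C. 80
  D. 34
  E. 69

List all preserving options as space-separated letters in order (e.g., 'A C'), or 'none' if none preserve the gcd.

Answer: C

Derivation:
Old gcd = 10; gcd of others (without N[4]) = 10
New gcd for candidate v: gcd(10, v). Preserves old gcd iff gcd(10, v) = 10.
  Option A: v=9, gcd(10,9)=1 -> changes
  Option B: v=54, gcd(10,54)=2 -> changes
  Option C: v=80, gcd(10,80)=10 -> preserves
  Option D: v=34, gcd(10,34)=2 -> changes
  Option E: v=69, gcd(10,69)=1 -> changes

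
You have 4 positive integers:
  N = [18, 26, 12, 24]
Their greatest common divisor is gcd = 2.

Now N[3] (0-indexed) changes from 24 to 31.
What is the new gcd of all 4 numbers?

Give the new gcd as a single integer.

Numbers: [18, 26, 12, 24], gcd = 2
Change: index 3, 24 -> 31
gcd of the OTHER numbers (without index 3): gcd([18, 26, 12]) = 2
New gcd = gcd(g_others, new_val) = gcd(2, 31) = 1

Answer: 1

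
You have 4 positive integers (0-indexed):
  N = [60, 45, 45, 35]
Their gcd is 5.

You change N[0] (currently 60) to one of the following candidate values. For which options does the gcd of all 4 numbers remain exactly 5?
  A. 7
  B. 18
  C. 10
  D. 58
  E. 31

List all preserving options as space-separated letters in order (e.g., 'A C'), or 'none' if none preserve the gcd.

Answer: C

Derivation:
Old gcd = 5; gcd of others (without N[0]) = 5
New gcd for candidate v: gcd(5, v). Preserves old gcd iff gcd(5, v) = 5.
  Option A: v=7, gcd(5,7)=1 -> changes
  Option B: v=18, gcd(5,18)=1 -> changes
  Option C: v=10, gcd(5,10)=5 -> preserves
  Option D: v=58, gcd(5,58)=1 -> changes
  Option E: v=31, gcd(5,31)=1 -> changes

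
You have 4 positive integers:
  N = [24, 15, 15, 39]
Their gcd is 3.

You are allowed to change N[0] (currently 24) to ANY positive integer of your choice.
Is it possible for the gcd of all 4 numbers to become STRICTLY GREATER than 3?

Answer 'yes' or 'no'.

Current gcd = 3
gcd of all OTHER numbers (without N[0]=24): gcd([15, 15, 39]) = 3
The new gcd after any change is gcd(3, new_value).
This can be at most 3.
Since 3 = old gcd 3, the gcd can only stay the same or decrease.

Answer: no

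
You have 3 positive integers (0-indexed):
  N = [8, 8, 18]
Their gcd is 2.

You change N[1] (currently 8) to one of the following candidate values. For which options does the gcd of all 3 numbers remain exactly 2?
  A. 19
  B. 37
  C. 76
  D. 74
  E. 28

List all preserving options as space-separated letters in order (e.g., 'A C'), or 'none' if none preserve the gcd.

Answer: C D E

Derivation:
Old gcd = 2; gcd of others (without N[1]) = 2
New gcd for candidate v: gcd(2, v). Preserves old gcd iff gcd(2, v) = 2.
  Option A: v=19, gcd(2,19)=1 -> changes
  Option B: v=37, gcd(2,37)=1 -> changes
  Option C: v=76, gcd(2,76)=2 -> preserves
  Option D: v=74, gcd(2,74)=2 -> preserves
  Option E: v=28, gcd(2,28)=2 -> preserves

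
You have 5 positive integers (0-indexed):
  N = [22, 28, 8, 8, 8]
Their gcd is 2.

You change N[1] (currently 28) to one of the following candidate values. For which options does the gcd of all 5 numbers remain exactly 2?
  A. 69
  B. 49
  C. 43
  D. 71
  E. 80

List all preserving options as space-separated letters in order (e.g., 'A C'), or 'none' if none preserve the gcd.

Old gcd = 2; gcd of others (without N[1]) = 2
New gcd for candidate v: gcd(2, v). Preserves old gcd iff gcd(2, v) = 2.
  Option A: v=69, gcd(2,69)=1 -> changes
  Option B: v=49, gcd(2,49)=1 -> changes
  Option C: v=43, gcd(2,43)=1 -> changes
  Option D: v=71, gcd(2,71)=1 -> changes
  Option E: v=80, gcd(2,80)=2 -> preserves

Answer: E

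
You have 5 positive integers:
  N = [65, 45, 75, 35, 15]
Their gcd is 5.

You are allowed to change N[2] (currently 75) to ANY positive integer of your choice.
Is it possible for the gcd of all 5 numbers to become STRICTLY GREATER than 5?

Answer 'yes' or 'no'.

Answer: no

Derivation:
Current gcd = 5
gcd of all OTHER numbers (without N[2]=75): gcd([65, 45, 35, 15]) = 5
The new gcd after any change is gcd(5, new_value).
This can be at most 5.
Since 5 = old gcd 5, the gcd can only stay the same or decrease.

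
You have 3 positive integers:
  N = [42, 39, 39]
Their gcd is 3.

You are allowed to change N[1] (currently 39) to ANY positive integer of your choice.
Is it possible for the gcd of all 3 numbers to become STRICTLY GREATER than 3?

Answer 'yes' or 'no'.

Answer: no

Derivation:
Current gcd = 3
gcd of all OTHER numbers (without N[1]=39): gcd([42, 39]) = 3
The new gcd after any change is gcd(3, new_value).
This can be at most 3.
Since 3 = old gcd 3, the gcd can only stay the same or decrease.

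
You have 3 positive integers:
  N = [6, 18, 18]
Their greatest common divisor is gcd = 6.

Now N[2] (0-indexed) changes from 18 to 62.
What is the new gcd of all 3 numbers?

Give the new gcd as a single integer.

Numbers: [6, 18, 18], gcd = 6
Change: index 2, 18 -> 62
gcd of the OTHER numbers (without index 2): gcd([6, 18]) = 6
New gcd = gcd(g_others, new_val) = gcd(6, 62) = 2

Answer: 2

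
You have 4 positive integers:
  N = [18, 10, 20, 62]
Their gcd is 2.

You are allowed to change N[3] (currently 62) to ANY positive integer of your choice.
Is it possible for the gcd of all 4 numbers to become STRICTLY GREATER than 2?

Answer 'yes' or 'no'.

Answer: no

Derivation:
Current gcd = 2
gcd of all OTHER numbers (without N[3]=62): gcd([18, 10, 20]) = 2
The new gcd after any change is gcd(2, new_value).
This can be at most 2.
Since 2 = old gcd 2, the gcd can only stay the same or decrease.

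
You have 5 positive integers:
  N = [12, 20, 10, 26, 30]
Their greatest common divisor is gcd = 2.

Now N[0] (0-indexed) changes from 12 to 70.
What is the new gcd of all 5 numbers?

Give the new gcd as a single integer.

Answer: 2

Derivation:
Numbers: [12, 20, 10, 26, 30], gcd = 2
Change: index 0, 12 -> 70
gcd of the OTHER numbers (without index 0): gcd([20, 10, 26, 30]) = 2
New gcd = gcd(g_others, new_val) = gcd(2, 70) = 2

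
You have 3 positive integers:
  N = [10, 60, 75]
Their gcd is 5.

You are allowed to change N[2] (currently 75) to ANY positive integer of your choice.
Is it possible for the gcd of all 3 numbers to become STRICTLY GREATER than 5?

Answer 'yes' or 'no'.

Current gcd = 5
gcd of all OTHER numbers (without N[2]=75): gcd([10, 60]) = 10
The new gcd after any change is gcd(10, new_value).
This can be at most 10.
Since 10 > old gcd 5, the gcd CAN increase (e.g., set N[2] = 10).

Answer: yes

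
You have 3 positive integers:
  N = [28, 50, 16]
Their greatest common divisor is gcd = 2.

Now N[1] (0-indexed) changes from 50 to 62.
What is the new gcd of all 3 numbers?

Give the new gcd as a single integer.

Numbers: [28, 50, 16], gcd = 2
Change: index 1, 50 -> 62
gcd of the OTHER numbers (without index 1): gcd([28, 16]) = 4
New gcd = gcd(g_others, new_val) = gcd(4, 62) = 2

Answer: 2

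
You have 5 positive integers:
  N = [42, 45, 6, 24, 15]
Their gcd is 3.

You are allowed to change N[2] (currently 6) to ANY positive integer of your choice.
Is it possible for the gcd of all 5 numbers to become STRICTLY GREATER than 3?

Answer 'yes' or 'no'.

Answer: no

Derivation:
Current gcd = 3
gcd of all OTHER numbers (without N[2]=6): gcd([42, 45, 24, 15]) = 3
The new gcd after any change is gcd(3, new_value).
This can be at most 3.
Since 3 = old gcd 3, the gcd can only stay the same or decrease.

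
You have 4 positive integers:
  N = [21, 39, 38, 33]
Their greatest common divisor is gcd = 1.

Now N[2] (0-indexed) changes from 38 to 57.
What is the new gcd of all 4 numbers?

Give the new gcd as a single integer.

Answer: 3

Derivation:
Numbers: [21, 39, 38, 33], gcd = 1
Change: index 2, 38 -> 57
gcd of the OTHER numbers (without index 2): gcd([21, 39, 33]) = 3
New gcd = gcd(g_others, new_val) = gcd(3, 57) = 3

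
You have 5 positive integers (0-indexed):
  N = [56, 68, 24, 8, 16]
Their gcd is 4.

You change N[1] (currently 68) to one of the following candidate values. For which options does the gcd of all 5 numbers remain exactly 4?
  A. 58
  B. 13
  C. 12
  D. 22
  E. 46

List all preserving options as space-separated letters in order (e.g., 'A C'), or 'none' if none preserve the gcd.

Old gcd = 4; gcd of others (without N[1]) = 8
New gcd for candidate v: gcd(8, v). Preserves old gcd iff gcd(8, v) = 4.
  Option A: v=58, gcd(8,58)=2 -> changes
  Option B: v=13, gcd(8,13)=1 -> changes
  Option C: v=12, gcd(8,12)=4 -> preserves
  Option D: v=22, gcd(8,22)=2 -> changes
  Option E: v=46, gcd(8,46)=2 -> changes

Answer: C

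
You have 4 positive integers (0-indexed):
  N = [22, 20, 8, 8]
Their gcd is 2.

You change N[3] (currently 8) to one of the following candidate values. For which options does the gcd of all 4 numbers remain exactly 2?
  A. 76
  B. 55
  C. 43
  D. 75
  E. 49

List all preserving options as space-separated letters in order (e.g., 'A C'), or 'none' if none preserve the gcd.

Old gcd = 2; gcd of others (without N[3]) = 2
New gcd for candidate v: gcd(2, v). Preserves old gcd iff gcd(2, v) = 2.
  Option A: v=76, gcd(2,76)=2 -> preserves
  Option B: v=55, gcd(2,55)=1 -> changes
  Option C: v=43, gcd(2,43)=1 -> changes
  Option D: v=75, gcd(2,75)=1 -> changes
  Option E: v=49, gcd(2,49)=1 -> changes

Answer: A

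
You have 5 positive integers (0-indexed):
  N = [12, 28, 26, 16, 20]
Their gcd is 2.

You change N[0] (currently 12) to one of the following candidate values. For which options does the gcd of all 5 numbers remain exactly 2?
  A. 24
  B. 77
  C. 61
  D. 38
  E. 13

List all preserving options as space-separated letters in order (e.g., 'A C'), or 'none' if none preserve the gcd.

Old gcd = 2; gcd of others (without N[0]) = 2
New gcd for candidate v: gcd(2, v). Preserves old gcd iff gcd(2, v) = 2.
  Option A: v=24, gcd(2,24)=2 -> preserves
  Option B: v=77, gcd(2,77)=1 -> changes
  Option C: v=61, gcd(2,61)=1 -> changes
  Option D: v=38, gcd(2,38)=2 -> preserves
  Option E: v=13, gcd(2,13)=1 -> changes

Answer: A D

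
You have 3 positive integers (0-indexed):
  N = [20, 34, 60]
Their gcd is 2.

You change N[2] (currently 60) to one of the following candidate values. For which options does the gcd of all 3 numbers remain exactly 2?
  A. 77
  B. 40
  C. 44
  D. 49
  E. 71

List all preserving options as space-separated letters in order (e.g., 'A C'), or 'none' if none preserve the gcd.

Answer: B C

Derivation:
Old gcd = 2; gcd of others (without N[2]) = 2
New gcd for candidate v: gcd(2, v). Preserves old gcd iff gcd(2, v) = 2.
  Option A: v=77, gcd(2,77)=1 -> changes
  Option B: v=40, gcd(2,40)=2 -> preserves
  Option C: v=44, gcd(2,44)=2 -> preserves
  Option D: v=49, gcd(2,49)=1 -> changes
  Option E: v=71, gcd(2,71)=1 -> changes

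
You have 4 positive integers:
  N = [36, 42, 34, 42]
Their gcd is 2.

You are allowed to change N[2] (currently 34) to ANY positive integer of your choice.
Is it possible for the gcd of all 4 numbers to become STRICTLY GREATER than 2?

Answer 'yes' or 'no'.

Answer: yes

Derivation:
Current gcd = 2
gcd of all OTHER numbers (without N[2]=34): gcd([36, 42, 42]) = 6
The new gcd after any change is gcd(6, new_value).
This can be at most 6.
Since 6 > old gcd 2, the gcd CAN increase (e.g., set N[2] = 6).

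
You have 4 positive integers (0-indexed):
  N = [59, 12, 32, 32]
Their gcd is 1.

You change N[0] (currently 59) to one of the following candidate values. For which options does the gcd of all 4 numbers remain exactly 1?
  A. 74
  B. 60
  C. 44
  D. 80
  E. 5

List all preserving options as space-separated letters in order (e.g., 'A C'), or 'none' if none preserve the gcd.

Answer: E

Derivation:
Old gcd = 1; gcd of others (without N[0]) = 4
New gcd for candidate v: gcd(4, v). Preserves old gcd iff gcd(4, v) = 1.
  Option A: v=74, gcd(4,74)=2 -> changes
  Option B: v=60, gcd(4,60)=4 -> changes
  Option C: v=44, gcd(4,44)=4 -> changes
  Option D: v=80, gcd(4,80)=4 -> changes
  Option E: v=5, gcd(4,5)=1 -> preserves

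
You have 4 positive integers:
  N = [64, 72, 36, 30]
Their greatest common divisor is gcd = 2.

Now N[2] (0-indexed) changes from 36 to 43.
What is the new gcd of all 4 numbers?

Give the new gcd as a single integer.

Answer: 1

Derivation:
Numbers: [64, 72, 36, 30], gcd = 2
Change: index 2, 36 -> 43
gcd of the OTHER numbers (without index 2): gcd([64, 72, 30]) = 2
New gcd = gcd(g_others, new_val) = gcd(2, 43) = 1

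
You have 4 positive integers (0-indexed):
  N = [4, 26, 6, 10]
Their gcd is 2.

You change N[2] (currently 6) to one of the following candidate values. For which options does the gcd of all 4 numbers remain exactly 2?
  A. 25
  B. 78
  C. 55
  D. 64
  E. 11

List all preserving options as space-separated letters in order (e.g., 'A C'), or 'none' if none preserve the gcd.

Answer: B D

Derivation:
Old gcd = 2; gcd of others (without N[2]) = 2
New gcd for candidate v: gcd(2, v). Preserves old gcd iff gcd(2, v) = 2.
  Option A: v=25, gcd(2,25)=1 -> changes
  Option B: v=78, gcd(2,78)=2 -> preserves
  Option C: v=55, gcd(2,55)=1 -> changes
  Option D: v=64, gcd(2,64)=2 -> preserves
  Option E: v=11, gcd(2,11)=1 -> changes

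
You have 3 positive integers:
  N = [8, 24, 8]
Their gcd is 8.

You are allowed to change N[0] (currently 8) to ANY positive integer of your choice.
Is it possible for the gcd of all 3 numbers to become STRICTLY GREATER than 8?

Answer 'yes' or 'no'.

Answer: no

Derivation:
Current gcd = 8
gcd of all OTHER numbers (without N[0]=8): gcd([24, 8]) = 8
The new gcd after any change is gcd(8, new_value).
This can be at most 8.
Since 8 = old gcd 8, the gcd can only stay the same or decrease.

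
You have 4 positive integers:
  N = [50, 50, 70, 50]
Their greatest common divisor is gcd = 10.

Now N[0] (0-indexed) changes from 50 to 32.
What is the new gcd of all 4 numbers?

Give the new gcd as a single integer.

Numbers: [50, 50, 70, 50], gcd = 10
Change: index 0, 50 -> 32
gcd of the OTHER numbers (without index 0): gcd([50, 70, 50]) = 10
New gcd = gcd(g_others, new_val) = gcd(10, 32) = 2

Answer: 2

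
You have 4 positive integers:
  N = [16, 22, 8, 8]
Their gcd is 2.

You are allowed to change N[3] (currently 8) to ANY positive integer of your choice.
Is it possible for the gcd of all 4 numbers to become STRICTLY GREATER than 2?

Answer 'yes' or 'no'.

Answer: no

Derivation:
Current gcd = 2
gcd of all OTHER numbers (without N[3]=8): gcd([16, 22, 8]) = 2
The new gcd after any change is gcd(2, new_value).
This can be at most 2.
Since 2 = old gcd 2, the gcd can only stay the same or decrease.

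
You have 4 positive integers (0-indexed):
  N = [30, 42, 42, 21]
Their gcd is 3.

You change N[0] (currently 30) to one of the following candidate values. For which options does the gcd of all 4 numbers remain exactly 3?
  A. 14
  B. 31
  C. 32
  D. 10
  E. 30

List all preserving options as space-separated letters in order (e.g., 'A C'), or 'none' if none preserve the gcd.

Old gcd = 3; gcd of others (without N[0]) = 21
New gcd for candidate v: gcd(21, v). Preserves old gcd iff gcd(21, v) = 3.
  Option A: v=14, gcd(21,14)=7 -> changes
  Option B: v=31, gcd(21,31)=1 -> changes
  Option C: v=32, gcd(21,32)=1 -> changes
  Option D: v=10, gcd(21,10)=1 -> changes
  Option E: v=30, gcd(21,30)=3 -> preserves

Answer: E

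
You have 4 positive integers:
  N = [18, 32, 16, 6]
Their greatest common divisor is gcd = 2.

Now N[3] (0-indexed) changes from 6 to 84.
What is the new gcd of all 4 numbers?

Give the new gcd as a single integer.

Numbers: [18, 32, 16, 6], gcd = 2
Change: index 3, 6 -> 84
gcd of the OTHER numbers (without index 3): gcd([18, 32, 16]) = 2
New gcd = gcd(g_others, new_val) = gcd(2, 84) = 2

Answer: 2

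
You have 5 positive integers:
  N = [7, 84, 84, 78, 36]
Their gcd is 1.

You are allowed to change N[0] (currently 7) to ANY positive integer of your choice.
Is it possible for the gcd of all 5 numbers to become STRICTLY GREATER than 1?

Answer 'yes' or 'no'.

Answer: yes

Derivation:
Current gcd = 1
gcd of all OTHER numbers (without N[0]=7): gcd([84, 84, 78, 36]) = 6
The new gcd after any change is gcd(6, new_value).
This can be at most 6.
Since 6 > old gcd 1, the gcd CAN increase (e.g., set N[0] = 6).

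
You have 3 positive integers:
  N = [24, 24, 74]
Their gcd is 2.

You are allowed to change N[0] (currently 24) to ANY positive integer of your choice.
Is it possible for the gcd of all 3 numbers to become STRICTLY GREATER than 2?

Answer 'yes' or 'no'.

Answer: no

Derivation:
Current gcd = 2
gcd of all OTHER numbers (without N[0]=24): gcd([24, 74]) = 2
The new gcd after any change is gcd(2, new_value).
This can be at most 2.
Since 2 = old gcd 2, the gcd can only stay the same or decrease.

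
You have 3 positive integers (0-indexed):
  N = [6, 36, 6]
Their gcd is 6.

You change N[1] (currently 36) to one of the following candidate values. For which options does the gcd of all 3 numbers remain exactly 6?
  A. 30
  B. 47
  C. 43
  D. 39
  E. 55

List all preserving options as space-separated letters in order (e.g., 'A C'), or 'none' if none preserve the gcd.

Old gcd = 6; gcd of others (without N[1]) = 6
New gcd for candidate v: gcd(6, v). Preserves old gcd iff gcd(6, v) = 6.
  Option A: v=30, gcd(6,30)=6 -> preserves
  Option B: v=47, gcd(6,47)=1 -> changes
  Option C: v=43, gcd(6,43)=1 -> changes
  Option D: v=39, gcd(6,39)=3 -> changes
  Option E: v=55, gcd(6,55)=1 -> changes

Answer: A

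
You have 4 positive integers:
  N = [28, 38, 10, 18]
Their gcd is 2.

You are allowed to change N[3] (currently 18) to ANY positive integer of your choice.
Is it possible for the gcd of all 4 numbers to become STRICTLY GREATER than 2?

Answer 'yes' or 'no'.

Answer: no

Derivation:
Current gcd = 2
gcd of all OTHER numbers (without N[3]=18): gcd([28, 38, 10]) = 2
The new gcd after any change is gcd(2, new_value).
This can be at most 2.
Since 2 = old gcd 2, the gcd can only stay the same or decrease.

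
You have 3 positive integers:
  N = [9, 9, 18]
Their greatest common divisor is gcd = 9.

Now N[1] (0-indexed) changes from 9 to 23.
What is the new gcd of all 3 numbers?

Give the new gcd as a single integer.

Numbers: [9, 9, 18], gcd = 9
Change: index 1, 9 -> 23
gcd of the OTHER numbers (without index 1): gcd([9, 18]) = 9
New gcd = gcd(g_others, new_val) = gcd(9, 23) = 1

Answer: 1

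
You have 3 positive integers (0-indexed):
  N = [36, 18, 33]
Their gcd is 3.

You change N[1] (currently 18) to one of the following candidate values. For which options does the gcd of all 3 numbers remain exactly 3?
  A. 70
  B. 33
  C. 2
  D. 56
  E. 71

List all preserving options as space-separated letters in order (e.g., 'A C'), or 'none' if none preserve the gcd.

Answer: B

Derivation:
Old gcd = 3; gcd of others (without N[1]) = 3
New gcd for candidate v: gcd(3, v). Preserves old gcd iff gcd(3, v) = 3.
  Option A: v=70, gcd(3,70)=1 -> changes
  Option B: v=33, gcd(3,33)=3 -> preserves
  Option C: v=2, gcd(3,2)=1 -> changes
  Option D: v=56, gcd(3,56)=1 -> changes
  Option E: v=71, gcd(3,71)=1 -> changes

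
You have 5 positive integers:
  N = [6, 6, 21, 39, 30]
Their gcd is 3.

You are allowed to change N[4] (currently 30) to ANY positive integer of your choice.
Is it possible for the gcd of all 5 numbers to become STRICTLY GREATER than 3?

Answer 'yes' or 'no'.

Answer: no

Derivation:
Current gcd = 3
gcd of all OTHER numbers (without N[4]=30): gcd([6, 6, 21, 39]) = 3
The new gcd after any change is gcd(3, new_value).
This can be at most 3.
Since 3 = old gcd 3, the gcd can only stay the same or decrease.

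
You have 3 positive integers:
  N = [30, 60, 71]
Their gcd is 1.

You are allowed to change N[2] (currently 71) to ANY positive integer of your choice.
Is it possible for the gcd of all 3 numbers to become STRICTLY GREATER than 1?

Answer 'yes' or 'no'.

Answer: yes

Derivation:
Current gcd = 1
gcd of all OTHER numbers (without N[2]=71): gcd([30, 60]) = 30
The new gcd after any change is gcd(30, new_value).
This can be at most 30.
Since 30 > old gcd 1, the gcd CAN increase (e.g., set N[2] = 30).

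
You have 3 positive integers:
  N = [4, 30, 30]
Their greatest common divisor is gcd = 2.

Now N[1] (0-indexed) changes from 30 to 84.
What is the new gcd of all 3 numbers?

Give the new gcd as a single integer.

Numbers: [4, 30, 30], gcd = 2
Change: index 1, 30 -> 84
gcd of the OTHER numbers (without index 1): gcd([4, 30]) = 2
New gcd = gcd(g_others, new_val) = gcd(2, 84) = 2

Answer: 2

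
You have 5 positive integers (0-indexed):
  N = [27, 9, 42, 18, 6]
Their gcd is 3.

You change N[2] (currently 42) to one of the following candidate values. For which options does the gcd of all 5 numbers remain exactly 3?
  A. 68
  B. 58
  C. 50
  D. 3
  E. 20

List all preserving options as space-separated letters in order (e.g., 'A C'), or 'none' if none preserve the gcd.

Old gcd = 3; gcd of others (without N[2]) = 3
New gcd for candidate v: gcd(3, v). Preserves old gcd iff gcd(3, v) = 3.
  Option A: v=68, gcd(3,68)=1 -> changes
  Option B: v=58, gcd(3,58)=1 -> changes
  Option C: v=50, gcd(3,50)=1 -> changes
  Option D: v=3, gcd(3,3)=3 -> preserves
  Option E: v=20, gcd(3,20)=1 -> changes

Answer: D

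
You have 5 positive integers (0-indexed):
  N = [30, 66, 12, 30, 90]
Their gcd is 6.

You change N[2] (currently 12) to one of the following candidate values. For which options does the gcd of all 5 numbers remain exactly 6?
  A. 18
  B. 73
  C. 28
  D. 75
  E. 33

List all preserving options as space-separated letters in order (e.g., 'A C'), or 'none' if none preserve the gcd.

Old gcd = 6; gcd of others (without N[2]) = 6
New gcd for candidate v: gcd(6, v). Preserves old gcd iff gcd(6, v) = 6.
  Option A: v=18, gcd(6,18)=6 -> preserves
  Option B: v=73, gcd(6,73)=1 -> changes
  Option C: v=28, gcd(6,28)=2 -> changes
  Option D: v=75, gcd(6,75)=3 -> changes
  Option E: v=33, gcd(6,33)=3 -> changes

Answer: A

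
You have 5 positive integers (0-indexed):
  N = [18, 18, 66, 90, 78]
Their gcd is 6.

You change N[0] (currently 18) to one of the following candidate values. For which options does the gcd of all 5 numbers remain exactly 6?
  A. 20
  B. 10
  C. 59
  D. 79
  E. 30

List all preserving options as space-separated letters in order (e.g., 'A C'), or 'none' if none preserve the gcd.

Answer: E

Derivation:
Old gcd = 6; gcd of others (without N[0]) = 6
New gcd for candidate v: gcd(6, v). Preserves old gcd iff gcd(6, v) = 6.
  Option A: v=20, gcd(6,20)=2 -> changes
  Option B: v=10, gcd(6,10)=2 -> changes
  Option C: v=59, gcd(6,59)=1 -> changes
  Option D: v=79, gcd(6,79)=1 -> changes
  Option E: v=30, gcd(6,30)=6 -> preserves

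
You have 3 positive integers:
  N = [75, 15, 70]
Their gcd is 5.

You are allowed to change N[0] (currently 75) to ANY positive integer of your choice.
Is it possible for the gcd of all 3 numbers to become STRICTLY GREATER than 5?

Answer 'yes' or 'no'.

Current gcd = 5
gcd of all OTHER numbers (without N[0]=75): gcd([15, 70]) = 5
The new gcd after any change is gcd(5, new_value).
This can be at most 5.
Since 5 = old gcd 5, the gcd can only stay the same or decrease.

Answer: no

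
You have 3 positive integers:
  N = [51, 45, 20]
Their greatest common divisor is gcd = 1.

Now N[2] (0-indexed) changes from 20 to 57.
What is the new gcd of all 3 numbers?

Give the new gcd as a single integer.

Numbers: [51, 45, 20], gcd = 1
Change: index 2, 20 -> 57
gcd of the OTHER numbers (without index 2): gcd([51, 45]) = 3
New gcd = gcd(g_others, new_val) = gcd(3, 57) = 3

Answer: 3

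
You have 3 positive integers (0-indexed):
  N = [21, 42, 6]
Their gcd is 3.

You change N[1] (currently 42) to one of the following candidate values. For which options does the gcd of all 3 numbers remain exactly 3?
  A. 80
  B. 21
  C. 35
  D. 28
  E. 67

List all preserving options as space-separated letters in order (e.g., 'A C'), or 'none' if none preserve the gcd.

Answer: B

Derivation:
Old gcd = 3; gcd of others (without N[1]) = 3
New gcd for candidate v: gcd(3, v). Preserves old gcd iff gcd(3, v) = 3.
  Option A: v=80, gcd(3,80)=1 -> changes
  Option B: v=21, gcd(3,21)=3 -> preserves
  Option C: v=35, gcd(3,35)=1 -> changes
  Option D: v=28, gcd(3,28)=1 -> changes
  Option E: v=67, gcd(3,67)=1 -> changes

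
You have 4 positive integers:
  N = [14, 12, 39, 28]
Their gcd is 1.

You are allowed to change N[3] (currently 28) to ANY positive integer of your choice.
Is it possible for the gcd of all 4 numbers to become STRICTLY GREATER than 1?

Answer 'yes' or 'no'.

Current gcd = 1
gcd of all OTHER numbers (without N[3]=28): gcd([14, 12, 39]) = 1
The new gcd after any change is gcd(1, new_value).
This can be at most 1.
Since 1 = old gcd 1, the gcd can only stay the same or decrease.

Answer: no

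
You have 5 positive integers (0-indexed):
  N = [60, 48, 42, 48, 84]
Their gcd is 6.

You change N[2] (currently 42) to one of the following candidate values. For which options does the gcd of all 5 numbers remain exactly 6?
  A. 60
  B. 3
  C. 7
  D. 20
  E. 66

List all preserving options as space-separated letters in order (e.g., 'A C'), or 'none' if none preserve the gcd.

Answer: E

Derivation:
Old gcd = 6; gcd of others (without N[2]) = 12
New gcd for candidate v: gcd(12, v). Preserves old gcd iff gcd(12, v) = 6.
  Option A: v=60, gcd(12,60)=12 -> changes
  Option B: v=3, gcd(12,3)=3 -> changes
  Option C: v=7, gcd(12,7)=1 -> changes
  Option D: v=20, gcd(12,20)=4 -> changes
  Option E: v=66, gcd(12,66)=6 -> preserves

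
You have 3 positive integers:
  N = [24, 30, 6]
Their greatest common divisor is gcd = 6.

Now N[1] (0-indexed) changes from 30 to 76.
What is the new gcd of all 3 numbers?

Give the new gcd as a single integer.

Answer: 2

Derivation:
Numbers: [24, 30, 6], gcd = 6
Change: index 1, 30 -> 76
gcd of the OTHER numbers (without index 1): gcd([24, 6]) = 6
New gcd = gcd(g_others, new_val) = gcd(6, 76) = 2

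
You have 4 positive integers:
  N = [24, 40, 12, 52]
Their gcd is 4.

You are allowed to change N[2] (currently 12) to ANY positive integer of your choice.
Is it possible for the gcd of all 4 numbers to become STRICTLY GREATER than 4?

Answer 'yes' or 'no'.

Answer: no

Derivation:
Current gcd = 4
gcd of all OTHER numbers (without N[2]=12): gcd([24, 40, 52]) = 4
The new gcd after any change is gcd(4, new_value).
This can be at most 4.
Since 4 = old gcd 4, the gcd can only stay the same or decrease.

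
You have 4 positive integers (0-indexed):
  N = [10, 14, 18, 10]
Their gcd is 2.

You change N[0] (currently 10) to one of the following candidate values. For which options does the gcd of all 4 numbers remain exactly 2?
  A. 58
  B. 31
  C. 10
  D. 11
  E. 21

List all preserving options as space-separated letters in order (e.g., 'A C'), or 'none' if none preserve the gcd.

Answer: A C

Derivation:
Old gcd = 2; gcd of others (without N[0]) = 2
New gcd for candidate v: gcd(2, v). Preserves old gcd iff gcd(2, v) = 2.
  Option A: v=58, gcd(2,58)=2 -> preserves
  Option B: v=31, gcd(2,31)=1 -> changes
  Option C: v=10, gcd(2,10)=2 -> preserves
  Option D: v=11, gcd(2,11)=1 -> changes
  Option E: v=21, gcd(2,21)=1 -> changes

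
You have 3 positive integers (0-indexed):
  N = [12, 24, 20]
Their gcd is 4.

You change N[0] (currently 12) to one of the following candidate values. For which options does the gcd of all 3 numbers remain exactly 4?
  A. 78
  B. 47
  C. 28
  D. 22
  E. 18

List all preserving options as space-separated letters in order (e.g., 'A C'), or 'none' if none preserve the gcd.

Old gcd = 4; gcd of others (without N[0]) = 4
New gcd for candidate v: gcd(4, v). Preserves old gcd iff gcd(4, v) = 4.
  Option A: v=78, gcd(4,78)=2 -> changes
  Option B: v=47, gcd(4,47)=1 -> changes
  Option C: v=28, gcd(4,28)=4 -> preserves
  Option D: v=22, gcd(4,22)=2 -> changes
  Option E: v=18, gcd(4,18)=2 -> changes

Answer: C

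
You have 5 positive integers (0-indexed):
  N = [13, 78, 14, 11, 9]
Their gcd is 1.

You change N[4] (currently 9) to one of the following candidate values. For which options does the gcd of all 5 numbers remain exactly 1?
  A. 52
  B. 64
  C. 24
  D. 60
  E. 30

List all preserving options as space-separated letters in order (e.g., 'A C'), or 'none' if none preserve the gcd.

Old gcd = 1; gcd of others (without N[4]) = 1
New gcd for candidate v: gcd(1, v). Preserves old gcd iff gcd(1, v) = 1.
  Option A: v=52, gcd(1,52)=1 -> preserves
  Option B: v=64, gcd(1,64)=1 -> preserves
  Option C: v=24, gcd(1,24)=1 -> preserves
  Option D: v=60, gcd(1,60)=1 -> preserves
  Option E: v=30, gcd(1,30)=1 -> preserves

Answer: A B C D E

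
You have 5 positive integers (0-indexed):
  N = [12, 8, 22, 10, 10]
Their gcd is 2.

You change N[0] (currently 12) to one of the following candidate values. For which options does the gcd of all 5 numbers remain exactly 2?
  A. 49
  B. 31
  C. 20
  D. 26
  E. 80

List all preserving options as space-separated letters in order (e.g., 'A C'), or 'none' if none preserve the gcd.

Old gcd = 2; gcd of others (without N[0]) = 2
New gcd for candidate v: gcd(2, v). Preserves old gcd iff gcd(2, v) = 2.
  Option A: v=49, gcd(2,49)=1 -> changes
  Option B: v=31, gcd(2,31)=1 -> changes
  Option C: v=20, gcd(2,20)=2 -> preserves
  Option D: v=26, gcd(2,26)=2 -> preserves
  Option E: v=80, gcd(2,80)=2 -> preserves

Answer: C D E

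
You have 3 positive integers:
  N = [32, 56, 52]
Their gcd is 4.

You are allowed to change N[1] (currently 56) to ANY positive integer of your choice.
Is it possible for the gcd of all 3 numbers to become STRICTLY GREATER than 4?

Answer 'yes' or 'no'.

Answer: no

Derivation:
Current gcd = 4
gcd of all OTHER numbers (without N[1]=56): gcd([32, 52]) = 4
The new gcd after any change is gcd(4, new_value).
This can be at most 4.
Since 4 = old gcd 4, the gcd can only stay the same or decrease.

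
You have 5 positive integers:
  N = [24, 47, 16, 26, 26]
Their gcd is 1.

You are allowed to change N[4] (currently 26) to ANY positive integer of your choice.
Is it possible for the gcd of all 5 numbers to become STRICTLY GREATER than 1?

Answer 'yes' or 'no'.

Answer: no

Derivation:
Current gcd = 1
gcd of all OTHER numbers (without N[4]=26): gcd([24, 47, 16, 26]) = 1
The new gcd after any change is gcd(1, new_value).
This can be at most 1.
Since 1 = old gcd 1, the gcd can only stay the same or decrease.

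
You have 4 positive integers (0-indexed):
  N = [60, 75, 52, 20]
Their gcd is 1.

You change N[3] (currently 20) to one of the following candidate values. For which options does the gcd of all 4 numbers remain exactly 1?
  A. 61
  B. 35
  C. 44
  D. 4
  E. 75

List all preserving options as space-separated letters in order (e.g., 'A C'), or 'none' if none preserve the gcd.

Answer: A B C D E

Derivation:
Old gcd = 1; gcd of others (without N[3]) = 1
New gcd for candidate v: gcd(1, v). Preserves old gcd iff gcd(1, v) = 1.
  Option A: v=61, gcd(1,61)=1 -> preserves
  Option B: v=35, gcd(1,35)=1 -> preserves
  Option C: v=44, gcd(1,44)=1 -> preserves
  Option D: v=4, gcd(1,4)=1 -> preserves
  Option E: v=75, gcd(1,75)=1 -> preserves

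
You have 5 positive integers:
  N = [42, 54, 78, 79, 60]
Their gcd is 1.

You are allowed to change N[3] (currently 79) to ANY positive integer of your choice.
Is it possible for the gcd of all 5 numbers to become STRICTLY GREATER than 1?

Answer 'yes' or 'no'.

Current gcd = 1
gcd of all OTHER numbers (without N[3]=79): gcd([42, 54, 78, 60]) = 6
The new gcd after any change is gcd(6, new_value).
This can be at most 6.
Since 6 > old gcd 1, the gcd CAN increase (e.g., set N[3] = 6).

Answer: yes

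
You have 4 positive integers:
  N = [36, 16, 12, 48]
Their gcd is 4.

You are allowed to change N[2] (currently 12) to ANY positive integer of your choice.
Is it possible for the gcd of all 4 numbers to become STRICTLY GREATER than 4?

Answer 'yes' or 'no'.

Current gcd = 4
gcd of all OTHER numbers (without N[2]=12): gcd([36, 16, 48]) = 4
The new gcd after any change is gcd(4, new_value).
This can be at most 4.
Since 4 = old gcd 4, the gcd can only stay the same or decrease.

Answer: no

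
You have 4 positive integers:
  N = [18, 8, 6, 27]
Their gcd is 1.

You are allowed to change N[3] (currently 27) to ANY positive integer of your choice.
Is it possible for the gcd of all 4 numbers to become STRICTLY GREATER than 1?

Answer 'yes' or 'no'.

Current gcd = 1
gcd of all OTHER numbers (without N[3]=27): gcd([18, 8, 6]) = 2
The new gcd after any change is gcd(2, new_value).
This can be at most 2.
Since 2 > old gcd 1, the gcd CAN increase (e.g., set N[3] = 2).

Answer: yes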